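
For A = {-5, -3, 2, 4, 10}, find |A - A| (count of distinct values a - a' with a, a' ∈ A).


A - A = {a - a' : a, a' ∈ A}; |A| = 5.
Bounds: 2|A|-1 ≤ |A - A| ≤ |A|² - |A| + 1, i.e. 9 ≤ |A - A| ≤ 21.
Note: 0 ∈ A - A always (from a - a). The set is symmetric: if d ∈ A - A then -d ∈ A - A.
Enumerate nonzero differences d = a - a' with a > a' (then include -d):
Positive differences: {2, 5, 6, 7, 8, 9, 13, 15}
Full difference set: {0} ∪ (positive diffs) ∪ (negative diffs).
|A - A| = 1 + 2·8 = 17 (matches direct enumeration: 17).

|A - A| = 17


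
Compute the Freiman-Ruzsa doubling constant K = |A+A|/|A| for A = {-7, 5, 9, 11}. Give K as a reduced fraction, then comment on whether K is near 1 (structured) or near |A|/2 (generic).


|A| = 4.
Compute A + A by enumerating all 16 pairs.
A + A = {-14, -2, 2, 4, 10, 14, 16, 18, 20, 22}, so |A + A| = 10.
K = |A + A| / |A| = 10/4 = 5/2 ≈ 2.5000.
Reference: AP of size 4 gives K = 7/4 ≈ 1.7500; a fully generic set of size 4 gives K ≈ 2.5000.

|A| = 4, |A + A| = 10, K = 10/4 = 5/2.


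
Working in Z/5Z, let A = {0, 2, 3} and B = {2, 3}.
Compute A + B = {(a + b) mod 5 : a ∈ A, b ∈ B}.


Work in Z/5Z: reduce every sum a + b modulo 5.
Enumerate all 6 pairs:
a = 0: 0+2=2, 0+3=3
a = 2: 2+2=4, 2+3=0
a = 3: 3+2=0, 3+3=1
Distinct residues collected: {0, 1, 2, 3, 4}
|A + B| = 5 (out of 5 total residues).

A + B = {0, 1, 2, 3, 4}


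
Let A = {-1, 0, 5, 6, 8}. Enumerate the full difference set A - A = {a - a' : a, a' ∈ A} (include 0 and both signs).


A - A = {a - a' : a, a' ∈ A}.
Compute a - a' for each ordered pair (a, a'):
a = -1: -1--1=0, -1-0=-1, -1-5=-6, -1-6=-7, -1-8=-9
a = 0: 0--1=1, 0-0=0, 0-5=-5, 0-6=-6, 0-8=-8
a = 5: 5--1=6, 5-0=5, 5-5=0, 5-6=-1, 5-8=-3
a = 6: 6--1=7, 6-0=6, 6-5=1, 6-6=0, 6-8=-2
a = 8: 8--1=9, 8-0=8, 8-5=3, 8-6=2, 8-8=0
Collecting distinct values (and noting 0 appears from a-a):
A - A = {-9, -8, -7, -6, -5, -3, -2, -1, 0, 1, 2, 3, 5, 6, 7, 8, 9}
|A - A| = 17

A - A = {-9, -8, -7, -6, -5, -3, -2, -1, 0, 1, 2, 3, 5, 6, 7, 8, 9}


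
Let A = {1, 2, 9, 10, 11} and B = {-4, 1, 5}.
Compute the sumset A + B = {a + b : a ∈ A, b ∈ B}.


A + B = {a + b : a ∈ A, b ∈ B}.
Enumerate all |A|·|B| = 5·3 = 15 pairs (a, b) and collect distinct sums.
a = 1: 1+-4=-3, 1+1=2, 1+5=6
a = 2: 2+-4=-2, 2+1=3, 2+5=7
a = 9: 9+-4=5, 9+1=10, 9+5=14
a = 10: 10+-4=6, 10+1=11, 10+5=15
a = 11: 11+-4=7, 11+1=12, 11+5=16
Collecting distinct sums: A + B = {-3, -2, 2, 3, 5, 6, 7, 10, 11, 12, 14, 15, 16}
|A + B| = 13

A + B = {-3, -2, 2, 3, 5, 6, 7, 10, 11, 12, 14, 15, 16}


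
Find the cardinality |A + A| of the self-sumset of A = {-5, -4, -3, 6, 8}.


A + A = {a + a' : a, a' ∈ A}; |A| = 5.
General bounds: 2|A| - 1 ≤ |A + A| ≤ |A|(|A|+1)/2, i.e. 9 ≤ |A + A| ≤ 15.
Lower bound 2|A|-1 is attained iff A is an arithmetic progression.
Enumerate sums a + a' for a ≤ a' (symmetric, so this suffices):
a = -5: -5+-5=-10, -5+-4=-9, -5+-3=-8, -5+6=1, -5+8=3
a = -4: -4+-4=-8, -4+-3=-7, -4+6=2, -4+8=4
a = -3: -3+-3=-6, -3+6=3, -3+8=5
a = 6: 6+6=12, 6+8=14
a = 8: 8+8=16
Distinct sums: {-10, -9, -8, -7, -6, 1, 2, 3, 4, 5, 12, 14, 16}
|A + A| = 13

|A + A| = 13


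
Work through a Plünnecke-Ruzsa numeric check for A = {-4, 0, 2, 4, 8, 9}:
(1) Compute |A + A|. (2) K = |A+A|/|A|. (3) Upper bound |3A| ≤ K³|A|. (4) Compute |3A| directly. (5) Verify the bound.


|A| = 6.
Step 1: Compute A + A by enumerating all 36 pairs.
A + A = {-8, -4, -2, 0, 2, 4, 5, 6, 8, 9, 10, 11, 12, 13, 16, 17, 18}, so |A + A| = 17.
Step 2: Doubling constant K = |A + A|/|A| = 17/6 = 17/6 ≈ 2.8333.
Step 3: Plünnecke-Ruzsa gives |3A| ≤ K³·|A| = (2.8333)³ · 6 ≈ 136.4722.
Step 4: Compute 3A = A + A + A directly by enumerating all triples (a,b,c) ∈ A³; |3A| = 31.
Step 5: Check 31 ≤ 136.4722? Yes ✓.

K = 17/6, Plünnecke-Ruzsa bound K³|A| ≈ 136.4722, |3A| = 31, inequality holds.


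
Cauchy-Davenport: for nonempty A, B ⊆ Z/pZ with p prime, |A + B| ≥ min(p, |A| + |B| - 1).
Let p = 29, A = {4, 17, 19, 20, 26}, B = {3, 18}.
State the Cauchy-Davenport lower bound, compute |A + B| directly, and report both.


Cauchy-Davenport: |A + B| ≥ min(p, |A| + |B| - 1) for A, B nonempty in Z/pZ.
|A| = 5, |B| = 2, p = 29.
CD lower bound = min(29, 5 + 2 - 1) = min(29, 6) = 6.
Compute A + B mod 29 directly:
a = 4: 4+3=7, 4+18=22
a = 17: 17+3=20, 17+18=6
a = 19: 19+3=22, 19+18=8
a = 20: 20+3=23, 20+18=9
a = 26: 26+3=0, 26+18=15
A + B = {0, 6, 7, 8, 9, 15, 20, 22, 23}, so |A + B| = 9.
Verify: 9 ≥ 6? Yes ✓.

CD lower bound = 6, actual |A + B| = 9.


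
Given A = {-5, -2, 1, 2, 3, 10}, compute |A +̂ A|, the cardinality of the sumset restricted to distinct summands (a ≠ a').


Restricted sumset: A +̂ A = {a + a' : a ∈ A, a' ∈ A, a ≠ a'}.
Equivalently, take A + A and drop any sum 2a that is achievable ONLY as a + a for a ∈ A (i.e. sums representable only with equal summands).
Enumerate pairs (a, a') with a < a' (symmetric, so each unordered pair gives one sum; this covers all a ≠ a'):
  -5 + -2 = -7
  -5 + 1 = -4
  -5 + 2 = -3
  -5 + 3 = -2
  -5 + 10 = 5
  -2 + 1 = -1
  -2 + 2 = 0
  -2 + 3 = 1
  -2 + 10 = 8
  1 + 2 = 3
  1 + 3 = 4
  1 + 10 = 11
  2 + 3 = 5
  2 + 10 = 12
  3 + 10 = 13
Collected distinct sums: {-7, -4, -3, -2, -1, 0, 1, 3, 4, 5, 8, 11, 12, 13}
|A +̂ A| = 14
(Reference bound: |A +̂ A| ≥ 2|A| - 3 for |A| ≥ 2, with |A| = 6 giving ≥ 9.)

|A +̂ A| = 14


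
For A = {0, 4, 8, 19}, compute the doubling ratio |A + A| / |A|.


|A| = 4.
Compute A + A by enumerating all 16 pairs.
A + A = {0, 4, 8, 12, 16, 19, 23, 27, 38}, so |A + A| = 9.
K = |A + A| / |A| = 9/4 (already in lowest terms) ≈ 2.2500.
Reference: AP of size 4 gives K = 7/4 ≈ 1.7500; a fully generic set of size 4 gives K ≈ 2.5000.

|A| = 4, |A + A| = 9, K = 9/4.


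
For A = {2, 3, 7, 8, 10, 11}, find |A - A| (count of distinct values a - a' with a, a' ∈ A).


A - A = {a - a' : a, a' ∈ A}; |A| = 6.
Bounds: 2|A|-1 ≤ |A - A| ≤ |A|² - |A| + 1, i.e. 11 ≤ |A - A| ≤ 31.
Note: 0 ∈ A - A always (from a - a). The set is symmetric: if d ∈ A - A then -d ∈ A - A.
Enumerate nonzero differences d = a - a' with a > a' (then include -d):
Positive differences: {1, 2, 3, 4, 5, 6, 7, 8, 9}
Full difference set: {0} ∪ (positive diffs) ∪ (negative diffs).
|A - A| = 1 + 2·9 = 19 (matches direct enumeration: 19).

|A - A| = 19


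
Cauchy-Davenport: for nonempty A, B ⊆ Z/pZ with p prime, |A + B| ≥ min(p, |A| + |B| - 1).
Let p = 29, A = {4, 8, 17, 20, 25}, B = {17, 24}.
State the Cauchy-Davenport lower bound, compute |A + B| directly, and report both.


Cauchy-Davenport: |A + B| ≥ min(p, |A| + |B| - 1) for A, B nonempty in Z/pZ.
|A| = 5, |B| = 2, p = 29.
CD lower bound = min(29, 5 + 2 - 1) = min(29, 6) = 6.
Compute A + B mod 29 directly:
a = 4: 4+17=21, 4+24=28
a = 8: 8+17=25, 8+24=3
a = 17: 17+17=5, 17+24=12
a = 20: 20+17=8, 20+24=15
a = 25: 25+17=13, 25+24=20
A + B = {3, 5, 8, 12, 13, 15, 20, 21, 25, 28}, so |A + B| = 10.
Verify: 10 ≥ 6? Yes ✓.

CD lower bound = 6, actual |A + B| = 10.


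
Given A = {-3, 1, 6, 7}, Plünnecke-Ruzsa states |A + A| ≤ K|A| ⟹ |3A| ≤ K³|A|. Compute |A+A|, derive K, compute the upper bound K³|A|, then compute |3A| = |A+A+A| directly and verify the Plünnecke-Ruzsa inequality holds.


|A| = 4.
Step 1: Compute A + A by enumerating all 16 pairs.
A + A = {-6, -2, 2, 3, 4, 7, 8, 12, 13, 14}, so |A + A| = 10.
Step 2: Doubling constant K = |A + A|/|A| = 10/4 = 10/4 ≈ 2.5000.
Step 3: Plünnecke-Ruzsa gives |3A| ≤ K³·|A| = (2.5000)³ · 4 ≈ 62.5000.
Step 4: Compute 3A = A + A + A directly by enumerating all triples (a,b,c) ∈ A³; |3A| = 19.
Step 5: Check 19 ≤ 62.5000? Yes ✓.

K = 10/4, Plünnecke-Ruzsa bound K³|A| ≈ 62.5000, |3A| = 19, inequality holds.


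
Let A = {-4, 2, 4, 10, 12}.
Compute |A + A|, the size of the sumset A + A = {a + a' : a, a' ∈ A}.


A + A = {a + a' : a, a' ∈ A}; |A| = 5.
General bounds: 2|A| - 1 ≤ |A + A| ≤ |A|(|A|+1)/2, i.e. 9 ≤ |A + A| ≤ 15.
Lower bound 2|A|-1 is attained iff A is an arithmetic progression.
Enumerate sums a + a' for a ≤ a' (symmetric, so this suffices):
a = -4: -4+-4=-8, -4+2=-2, -4+4=0, -4+10=6, -4+12=8
a = 2: 2+2=4, 2+4=6, 2+10=12, 2+12=14
a = 4: 4+4=8, 4+10=14, 4+12=16
a = 10: 10+10=20, 10+12=22
a = 12: 12+12=24
Distinct sums: {-8, -2, 0, 4, 6, 8, 12, 14, 16, 20, 22, 24}
|A + A| = 12

|A + A| = 12


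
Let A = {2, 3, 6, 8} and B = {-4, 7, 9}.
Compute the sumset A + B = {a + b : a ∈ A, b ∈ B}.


A + B = {a + b : a ∈ A, b ∈ B}.
Enumerate all |A|·|B| = 4·3 = 12 pairs (a, b) and collect distinct sums.
a = 2: 2+-4=-2, 2+7=9, 2+9=11
a = 3: 3+-4=-1, 3+7=10, 3+9=12
a = 6: 6+-4=2, 6+7=13, 6+9=15
a = 8: 8+-4=4, 8+7=15, 8+9=17
Collecting distinct sums: A + B = {-2, -1, 2, 4, 9, 10, 11, 12, 13, 15, 17}
|A + B| = 11

A + B = {-2, -1, 2, 4, 9, 10, 11, 12, 13, 15, 17}


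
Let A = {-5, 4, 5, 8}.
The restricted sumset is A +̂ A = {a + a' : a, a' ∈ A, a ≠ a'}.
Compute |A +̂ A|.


Restricted sumset: A +̂ A = {a + a' : a ∈ A, a' ∈ A, a ≠ a'}.
Equivalently, take A + A and drop any sum 2a that is achievable ONLY as a + a for a ∈ A (i.e. sums representable only with equal summands).
Enumerate pairs (a, a') with a < a' (symmetric, so each unordered pair gives one sum; this covers all a ≠ a'):
  -5 + 4 = -1
  -5 + 5 = 0
  -5 + 8 = 3
  4 + 5 = 9
  4 + 8 = 12
  5 + 8 = 13
Collected distinct sums: {-1, 0, 3, 9, 12, 13}
|A +̂ A| = 6
(Reference bound: |A +̂ A| ≥ 2|A| - 3 for |A| ≥ 2, with |A| = 4 giving ≥ 5.)

|A +̂ A| = 6


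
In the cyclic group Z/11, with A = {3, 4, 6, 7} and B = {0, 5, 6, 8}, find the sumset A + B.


Work in Z/11Z: reduce every sum a + b modulo 11.
Enumerate all 16 pairs:
a = 3: 3+0=3, 3+5=8, 3+6=9, 3+8=0
a = 4: 4+0=4, 4+5=9, 4+6=10, 4+8=1
a = 6: 6+0=6, 6+5=0, 6+6=1, 6+8=3
a = 7: 7+0=7, 7+5=1, 7+6=2, 7+8=4
Distinct residues collected: {0, 1, 2, 3, 4, 6, 7, 8, 9, 10}
|A + B| = 10 (out of 11 total residues).

A + B = {0, 1, 2, 3, 4, 6, 7, 8, 9, 10}


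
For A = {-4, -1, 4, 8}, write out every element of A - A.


A - A = {a - a' : a, a' ∈ A}.
Compute a - a' for each ordered pair (a, a'):
a = -4: -4--4=0, -4--1=-3, -4-4=-8, -4-8=-12
a = -1: -1--4=3, -1--1=0, -1-4=-5, -1-8=-9
a = 4: 4--4=8, 4--1=5, 4-4=0, 4-8=-4
a = 8: 8--4=12, 8--1=9, 8-4=4, 8-8=0
Collecting distinct values (and noting 0 appears from a-a):
A - A = {-12, -9, -8, -5, -4, -3, 0, 3, 4, 5, 8, 9, 12}
|A - A| = 13

A - A = {-12, -9, -8, -5, -4, -3, 0, 3, 4, 5, 8, 9, 12}


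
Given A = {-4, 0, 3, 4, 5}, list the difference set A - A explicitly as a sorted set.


A - A = {a - a' : a, a' ∈ A}.
Compute a - a' for each ordered pair (a, a'):
a = -4: -4--4=0, -4-0=-4, -4-3=-7, -4-4=-8, -4-5=-9
a = 0: 0--4=4, 0-0=0, 0-3=-3, 0-4=-4, 0-5=-5
a = 3: 3--4=7, 3-0=3, 3-3=0, 3-4=-1, 3-5=-2
a = 4: 4--4=8, 4-0=4, 4-3=1, 4-4=0, 4-5=-1
a = 5: 5--4=9, 5-0=5, 5-3=2, 5-4=1, 5-5=0
Collecting distinct values (and noting 0 appears from a-a):
A - A = {-9, -8, -7, -5, -4, -3, -2, -1, 0, 1, 2, 3, 4, 5, 7, 8, 9}
|A - A| = 17

A - A = {-9, -8, -7, -5, -4, -3, -2, -1, 0, 1, 2, 3, 4, 5, 7, 8, 9}


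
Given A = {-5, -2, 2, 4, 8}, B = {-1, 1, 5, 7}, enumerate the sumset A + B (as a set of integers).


A + B = {a + b : a ∈ A, b ∈ B}.
Enumerate all |A|·|B| = 5·4 = 20 pairs (a, b) and collect distinct sums.
a = -5: -5+-1=-6, -5+1=-4, -5+5=0, -5+7=2
a = -2: -2+-1=-3, -2+1=-1, -2+5=3, -2+7=5
a = 2: 2+-1=1, 2+1=3, 2+5=7, 2+7=9
a = 4: 4+-1=3, 4+1=5, 4+5=9, 4+7=11
a = 8: 8+-1=7, 8+1=9, 8+5=13, 8+7=15
Collecting distinct sums: A + B = {-6, -4, -3, -1, 0, 1, 2, 3, 5, 7, 9, 11, 13, 15}
|A + B| = 14

A + B = {-6, -4, -3, -1, 0, 1, 2, 3, 5, 7, 9, 11, 13, 15}


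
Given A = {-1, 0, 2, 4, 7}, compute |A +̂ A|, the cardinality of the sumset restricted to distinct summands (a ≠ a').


Restricted sumset: A +̂ A = {a + a' : a ∈ A, a' ∈ A, a ≠ a'}.
Equivalently, take A + A and drop any sum 2a that is achievable ONLY as a + a for a ∈ A (i.e. sums representable only with equal summands).
Enumerate pairs (a, a') with a < a' (symmetric, so each unordered pair gives one sum; this covers all a ≠ a'):
  -1 + 0 = -1
  -1 + 2 = 1
  -1 + 4 = 3
  -1 + 7 = 6
  0 + 2 = 2
  0 + 4 = 4
  0 + 7 = 7
  2 + 4 = 6
  2 + 7 = 9
  4 + 7 = 11
Collected distinct sums: {-1, 1, 2, 3, 4, 6, 7, 9, 11}
|A +̂ A| = 9
(Reference bound: |A +̂ A| ≥ 2|A| - 3 for |A| ≥ 2, with |A| = 5 giving ≥ 7.)

|A +̂ A| = 9


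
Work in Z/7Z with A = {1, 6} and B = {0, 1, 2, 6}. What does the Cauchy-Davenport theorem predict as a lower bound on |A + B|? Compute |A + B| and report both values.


Cauchy-Davenport: |A + B| ≥ min(p, |A| + |B| - 1) for A, B nonempty in Z/pZ.
|A| = 2, |B| = 4, p = 7.
CD lower bound = min(7, 2 + 4 - 1) = min(7, 5) = 5.
Compute A + B mod 7 directly:
a = 1: 1+0=1, 1+1=2, 1+2=3, 1+6=0
a = 6: 6+0=6, 6+1=0, 6+2=1, 6+6=5
A + B = {0, 1, 2, 3, 5, 6}, so |A + B| = 6.
Verify: 6 ≥ 5? Yes ✓.

CD lower bound = 5, actual |A + B| = 6.


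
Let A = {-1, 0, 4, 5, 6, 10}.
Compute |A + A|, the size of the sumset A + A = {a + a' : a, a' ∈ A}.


A + A = {a + a' : a, a' ∈ A}; |A| = 6.
General bounds: 2|A| - 1 ≤ |A + A| ≤ |A|(|A|+1)/2, i.e. 11 ≤ |A + A| ≤ 21.
Lower bound 2|A|-1 is attained iff A is an arithmetic progression.
Enumerate sums a + a' for a ≤ a' (symmetric, so this suffices):
a = -1: -1+-1=-2, -1+0=-1, -1+4=3, -1+5=4, -1+6=5, -1+10=9
a = 0: 0+0=0, 0+4=4, 0+5=5, 0+6=6, 0+10=10
a = 4: 4+4=8, 4+5=9, 4+6=10, 4+10=14
a = 5: 5+5=10, 5+6=11, 5+10=15
a = 6: 6+6=12, 6+10=16
a = 10: 10+10=20
Distinct sums: {-2, -1, 0, 3, 4, 5, 6, 8, 9, 10, 11, 12, 14, 15, 16, 20}
|A + A| = 16

|A + A| = 16


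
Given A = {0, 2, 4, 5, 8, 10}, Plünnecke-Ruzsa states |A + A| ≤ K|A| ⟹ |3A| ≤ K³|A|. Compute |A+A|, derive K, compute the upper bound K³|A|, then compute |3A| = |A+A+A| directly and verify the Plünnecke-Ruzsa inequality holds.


|A| = 6.
Step 1: Compute A + A by enumerating all 36 pairs.
A + A = {0, 2, 4, 5, 6, 7, 8, 9, 10, 12, 13, 14, 15, 16, 18, 20}, so |A + A| = 16.
Step 2: Doubling constant K = |A + A|/|A| = 16/6 = 16/6 ≈ 2.6667.
Step 3: Plünnecke-Ruzsa gives |3A| ≤ K³·|A| = (2.6667)³ · 6 ≈ 113.7778.
Step 4: Compute 3A = A + A + A directly by enumerating all triples (a,b,c) ∈ A³; |3A| = 27.
Step 5: Check 27 ≤ 113.7778? Yes ✓.

K = 16/6, Plünnecke-Ruzsa bound K³|A| ≈ 113.7778, |3A| = 27, inequality holds.


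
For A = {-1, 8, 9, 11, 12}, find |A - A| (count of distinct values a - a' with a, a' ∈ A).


A - A = {a - a' : a, a' ∈ A}; |A| = 5.
Bounds: 2|A|-1 ≤ |A - A| ≤ |A|² - |A| + 1, i.e. 9 ≤ |A - A| ≤ 21.
Note: 0 ∈ A - A always (from a - a). The set is symmetric: if d ∈ A - A then -d ∈ A - A.
Enumerate nonzero differences d = a - a' with a > a' (then include -d):
Positive differences: {1, 2, 3, 4, 9, 10, 12, 13}
Full difference set: {0} ∪ (positive diffs) ∪ (negative diffs).
|A - A| = 1 + 2·8 = 17 (matches direct enumeration: 17).

|A - A| = 17


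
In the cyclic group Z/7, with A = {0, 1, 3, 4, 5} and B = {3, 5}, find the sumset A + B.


Work in Z/7Z: reduce every sum a + b modulo 7.
Enumerate all 10 pairs:
a = 0: 0+3=3, 0+5=5
a = 1: 1+3=4, 1+5=6
a = 3: 3+3=6, 3+5=1
a = 4: 4+3=0, 4+5=2
a = 5: 5+3=1, 5+5=3
Distinct residues collected: {0, 1, 2, 3, 4, 5, 6}
|A + B| = 7 (out of 7 total residues).

A + B = {0, 1, 2, 3, 4, 5, 6}


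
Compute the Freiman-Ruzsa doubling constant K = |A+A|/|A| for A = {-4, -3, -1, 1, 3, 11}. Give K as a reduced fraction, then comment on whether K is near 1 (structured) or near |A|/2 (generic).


|A| = 6.
Compute A + A by enumerating all 36 pairs.
A + A = {-8, -7, -6, -5, -4, -3, -2, -1, 0, 2, 4, 6, 7, 8, 10, 12, 14, 22}, so |A + A| = 18.
K = |A + A| / |A| = 18/6 = 3/1 ≈ 3.0000.
Reference: AP of size 6 gives K = 11/6 ≈ 1.8333; a fully generic set of size 6 gives K ≈ 3.5000.

|A| = 6, |A + A| = 18, K = 18/6 = 3/1.


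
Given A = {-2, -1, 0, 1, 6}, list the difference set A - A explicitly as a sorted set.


A - A = {a - a' : a, a' ∈ A}.
Compute a - a' for each ordered pair (a, a'):
a = -2: -2--2=0, -2--1=-1, -2-0=-2, -2-1=-3, -2-6=-8
a = -1: -1--2=1, -1--1=0, -1-0=-1, -1-1=-2, -1-6=-7
a = 0: 0--2=2, 0--1=1, 0-0=0, 0-1=-1, 0-6=-6
a = 1: 1--2=3, 1--1=2, 1-0=1, 1-1=0, 1-6=-5
a = 6: 6--2=8, 6--1=7, 6-0=6, 6-1=5, 6-6=0
Collecting distinct values (and noting 0 appears from a-a):
A - A = {-8, -7, -6, -5, -3, -2, -1, 0, 1, 2, 3, 5, 6, 7, 8}
|A - A| = 15

A - A = {-8, -7, -6, -5, -3, -2, -1, 0, 1, 2, 3, 5, 6, 7, 8}


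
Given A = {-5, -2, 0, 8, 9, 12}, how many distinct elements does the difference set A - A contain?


A - A = {a - a' : a, a' ∈ A}; |A| = 6.
Bounds: 2|A|-1 ≤ |A - A| ≤ |A|² - |A| + 1, i.e. 11 ≤ |A - A| ≤ 31.
Note: 0 ∈ A - A always (from a - a). The set is symmetric: if d ∈ A - A then -d ∈ A - A.
Enumerate nonzero differences d = a - a' with a > a' (then include -d):
Positive differences: {1, 2, 3, 4, 5, 8, 9, 10, 11, 12, 13, 14, 17}
Full difference set: {0} ∪ (positive diffs) ∪ (negative diffs).
|A - A| = 1 + 2·13 = 27 (matches direct enumeration: 27).

|A - A| = 27


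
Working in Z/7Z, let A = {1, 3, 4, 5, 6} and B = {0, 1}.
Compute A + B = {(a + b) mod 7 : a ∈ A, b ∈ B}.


Work in Z/7Z: reduce every sum a + b modulo 7.
Enumerate all 10 pairs:
a = 1: 1+0=1, 1+1=2
a = 3: 3+0=3, 3+1=4
a = 4: 4+0=4, 4+1=5
a = 5: 5+0=5, 5+1=6
a = 6: 6+0=6, 6+1=0
Distinct residues collected: {0, 1, 2, 3, 4, 5, 6}
|A + B| = 7 (out of 7 total residues).

A + B = {0, 1, 2, 3, 4, 5, 6}


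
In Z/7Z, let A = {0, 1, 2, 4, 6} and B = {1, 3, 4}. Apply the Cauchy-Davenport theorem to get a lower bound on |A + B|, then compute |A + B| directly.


Cauchy-Davenport: |A + B| ≥ min(p, |A| + |B| - 1) for A, B nonempty in Z/pZ.
|A| = 5, |B| = 3, p = 7.
CD lower bound = min(7, 5 + 3 - 1) = min(7, 7) = 7.
Compute A + B mod 7 directly:
a = 0: 0+1=1, 0+3=3, 0+4=4
a = 1: 1+1=2, 1+3=4, 1+4=5
a = 2: 2+1=3, 2+3=5, 2+4=6
a = 4: 4+1=5, 4+3=0, 4+4=1
a = 6: 6+1=0, 6+3=2, 6+4=3
A + B = {0, 1, 2, 3, 4, 5, 6}, so |A + B| = 7.
Verify: 7 ≥ 7? Yes ✓.

CD lower bound = 7, actual |A + B| = 7.


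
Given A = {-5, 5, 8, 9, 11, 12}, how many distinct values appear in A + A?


A + A = {a + a' : a, a' ∈ A}; |A| = 6.
General bounds: 2|A| - 1 ≤ |A + A| ≤ |A|(|A|+1)/2, i.e. 11 ≤ |A + A| ≤ 21.
Lower bound 2|A|-1 is attained iff A is an arithmetic progression.
Enumerate sums a + a' for a ≤ a' (symmetric, so this suffices):
a = -5: -5+-5=-10, -5+5=0, -5+8=3, -5+9=4, -5+11=6, -5+12=7
a = 5: 5+5=10, 5+8=13, 5+9=14, 5+11=16, 5+12=17
a = 8: 8+8=16, 8+9=17, 8+11=19, 8+12=20
a = 9: 9+9=18, 9+11=20, 9+12=21
a = 11: 11+11=22, 11+12=23
a = 12: 12+12=24
Distinct sums: {-10, 0, 3, 4, 6, 7, 10, 13, 14, 16, 17, 18, 19, 20, 21, 22, 23, 24}
|A + A| = 18

|A + A| = 18


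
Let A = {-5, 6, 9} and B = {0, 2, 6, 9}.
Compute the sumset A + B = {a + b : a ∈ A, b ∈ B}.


A + B = {a + b : a ∈ A, b ∈ B}.
Enumerate all |A|·|B| = 3·4 = 12 pairs (a, b) and collect distinct sums.
a = -5: -5+0=-5, -5+2=-3, -5+6=1, -5+9=4
a = 6: 6+0=6, 6+2=8, 6+6=12, 6+9=15
a = 9: 9+0=9, 9+2=11, 9+6=15, 9+9=18
Collecting distinct sums: A + B = {-5, -3, 1, 4, 6, 8, 9, 11, 12, 15, 18}
|A + B| = 11

A + B = {-5, -3, 1, 4, 6, 8, 9, 11, 12, 15, 18}


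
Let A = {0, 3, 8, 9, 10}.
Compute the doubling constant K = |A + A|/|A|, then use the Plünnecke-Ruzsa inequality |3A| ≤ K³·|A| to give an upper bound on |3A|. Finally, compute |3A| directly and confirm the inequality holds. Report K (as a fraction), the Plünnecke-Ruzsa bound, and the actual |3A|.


|A| = 5.
Step 1: Compute A + A by enumerating all 25 pairs.
A + A = {0, 3, 6, 8, 9, 10, 11, 12, 13, 16, 17, 18, 19, 20}, so |A + A| = 14.
Step 2: Doubling constant K = |A + A|/|A| = 14/5 = 14/5 ≈ 2.8000.
Step 3: Plünnecke-Ruzsa gives |3A| ≤ K³·|A| = (2.8000)³ · 5 ≈ 109.7600.
Step 4: Compute 3A = A + A + A directly by enumerating all triples (a,b,c) ∈ A³; |3A| = 26.
Step 5: Check 26 ≤ 109.7600? Yes ✓.

K = 14/5, Plünnecke-Ruzsa bound K³|A| ≈ 109.7600, |3A| = 26, inequality holds.


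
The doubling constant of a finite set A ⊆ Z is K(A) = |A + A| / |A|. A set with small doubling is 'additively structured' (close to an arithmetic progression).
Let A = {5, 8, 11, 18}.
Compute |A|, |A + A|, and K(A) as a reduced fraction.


|A| = 4.
Compute A + A by enumerating all 16 pairs.
A + A = {10, 13, 16, 19, 22, 23, 26, 29, 36}, so |A + A| = 9.
K = |A + A| / |A| = 9/4 (already in lowest terms) ≈ 2.2500.
Reference: AP of size 4 gives K = 7/4 ≈ 1.7500; a fully generic set of size 4 gives K ≈ 2.5000.

|A| = 4, |A + A| = 9, K = 9/4.


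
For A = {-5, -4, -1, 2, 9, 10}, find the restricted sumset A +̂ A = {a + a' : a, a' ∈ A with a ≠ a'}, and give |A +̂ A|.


Restricted sumset: A +̂ A = {a + a' : a ∈ A, a' ∈ A, a ≠ a'}.
Equivalently, take A + A and drop any sum 2a that is achievable ONLY as a + a for a ∈ A (i.e. sums representable only with equal summands).
Enumerate pairs (a, a') with a < a' (symmetric, so each unordered pair gives one sum; this covers all a ≠ a'):
  -5 + -4 = -9
  -5 + -1 = -6
  -5 + 2 = -3
  -5 + 9 = 4
  -5 + 10 = 5
  -4 + -1 = -5
  -4 + 2 = -2
  -4 + 9 = 5
  -4 + 10 = 6
  -1 + 2 = 1
  -1 + 9 = 8
  -1 + 10 = 9
  2 + 9 = 11
  2 + 10 = 12
  9 + 10 = 19
Collected distinct sums: {-9, -6, -5, -3, -2, 1, 4, 5, 6, 8, 9, 11, 12, 19}
|A +̂ A| = 14
(Reference bound: |A +̂ A| ≥ 2|A| - 3 for |A| ≥ 2, with |A| = 6 giving ≥ 9.)

|A +̂ A| = 14


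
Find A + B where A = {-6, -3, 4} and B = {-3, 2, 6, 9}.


A + B = {a + b : a ∈ A, b ∈ B}.
Enumerate all |A|·|B| = 3·4 = 12 pairs (a, b) and collect distinct sums.
a = -6: -6+-3=-9, -6+2=-4, -6+6=0, -6+9=3
a = -3: -3+-3=-6, -3+2=-1, -3+6=3, -3+9=6
a = 4: 4+-3=1, 4+2=6, 4+6=10, 4+9=13
Collecting distinct sums: A + B = {-9, -6, -4, -1, 0, 1, 3, 6, 10, 13}
|A + B| = 10

A + B = {-9, -6, -4, -1, 0, 1, 3, 6, 10, 13}


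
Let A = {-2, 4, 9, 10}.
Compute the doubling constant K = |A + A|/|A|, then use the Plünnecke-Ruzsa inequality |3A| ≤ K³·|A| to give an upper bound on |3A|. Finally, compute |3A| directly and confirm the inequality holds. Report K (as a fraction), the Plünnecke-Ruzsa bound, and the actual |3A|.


|A| = 4.
Step 1: Compute A + A by enumerating all 16 pairs.
A + A = {-4, 2, 7, 8, 13, 14, 18, 19, 20}, so |A + A| = 9.
Step 2: Doubling constant K = |A + A|/|A| = 9/4 = 9/4 ≈ 2.2500.
Step 3: Plünnecke-Ruzsa gives |3A| ≤ K³·|A| = (2.2500)³ · 4 ≈ 45.5625.
Step 4: Compute 3A = A + A + A directly by enumerating all triples (a,b,c) ∈ A³; |3A| = 16.
Step 5: Check 16 ≤ 45.5625? Yes ✓.

K = 9/4, Plünnecke-Ruzsa bound K³|A| ≈ 45.5625, |3A| = 16, inequality holds.


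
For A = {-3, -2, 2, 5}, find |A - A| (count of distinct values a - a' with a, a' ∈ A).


A - A = {a - a' : a, a' ∈ A}; |A| = 4.
Bounds: 2|A|-1 ≤ |A - A| ≤ |A|² - |A| + 1, i.e. 7 ≤ |A - A| ≤ 13.
Note: 0 ∈ A - A always (from a - a). The set is symmetric: if d ∈ A - A then -d ∈ A - A.
Enumerate nonzero differences d = a - a' with a > a' (then include -d):
Positive differences: {1, 3, 4, 5, 7, 8}
Full difference set: {0} ∪ (positive diffs) ∪ (negative diffs).
|A - A| = 1 + 2·6 = 13 (matches direct enumeration: 13).

|A - A| = 13


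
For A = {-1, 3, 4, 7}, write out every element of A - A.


A - A = {a - a' : a, a' ∈ A}.
Compute a - a' for each ordered pair (a, a'):
a = -1: -1--1=0, -1-3=-4, -1-4=-5, -1-7=-8
a = 3: 3--1=4, 3-3=0, 3-4=-1, 3-7=-4
a = 4: 4--1=5, 4-3=1, 4-4=0, 4-7=-3
a = 7: 7--1=8, 7-3=4, 7-4=3, 7-7=0
Collecting distinct values (and noting 0 appears from a-a):
A - A = {-8, -5, -4, -3, -1, 0, 1, 3, 4, 5, 8}
|A - A| = 11

A - A = {-8, -5, -4, -3, -1, 0, 1, 3, 4, 5, 8}


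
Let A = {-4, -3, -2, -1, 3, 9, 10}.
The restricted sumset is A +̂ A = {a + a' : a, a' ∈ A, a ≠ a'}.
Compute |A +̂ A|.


Restricted sumset: A +̂ A = {a + a' : a ∈ A, a' ∈ A, a ≠ a'}.
Equivalently, take A + A and drop any sum 2a that is achievable ONLY as a + a for a ∈ A (i.e. sums representable only with equal summands).
Enumerate pairs (a, a') with a < a' (symmetric, so each unordered pair gives one sum; this covers all a ≠ a'):
  -4 + -3 = -7
  -4 + -2 = -6
  -4 + -1 = -5
  -4 + 3 = -1
  -4 + 9 = 5
  -4 + 10 = 6
  -3 + -2 = -5
  -3 + -1 = -4
  -3 + 3 = 0
  -3 + 9 = 6
  -3 + 10 = 7
  -2 + -1 = -3
  -2 + 3 = 1
  -2 + 9 = 7
  -2 + 10 = 8
  -1 + 3 = 2
  -1 + 9 = 8
  -1 + 10 = 9
  3 + 9 = 12
  3 + 10 = 13
  9 + 10 = 19
Collected distinct sums: {-7, -6, -5, -4, -3, -1, 0, 1, 2, 5, 6, 7, 8, 9, 12, 13, 19}
|A +̂ A| = 17
(Reference bound: |A +̂ A| ≥ 2|A| - 3 for |A| ≥ 2, with |A| = 7 giving ≥ 11.)

|A +̂ A| = 17


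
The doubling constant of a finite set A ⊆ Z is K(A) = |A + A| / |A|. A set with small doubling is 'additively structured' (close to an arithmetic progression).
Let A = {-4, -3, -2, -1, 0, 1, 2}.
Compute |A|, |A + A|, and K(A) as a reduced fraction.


|A| = 7.
Compute A + A by enumerating all 49 pairs.
A + A = {-8, -7, -6, -5, -4, -3, -2, -1, 0, 1, 2, 3, 4}, so |A + A| = 13.
K = |A + A| / |A| = 13/7 (already in lowest terms) ≈ 1.8571.
Reference: AP of size 7 gives K = 13/7 ≈ 1.8571; a fully generic set of size 7 gives K ≈ 4.0000.

|A| = 7, |A + A| = 13, K = 13/7.


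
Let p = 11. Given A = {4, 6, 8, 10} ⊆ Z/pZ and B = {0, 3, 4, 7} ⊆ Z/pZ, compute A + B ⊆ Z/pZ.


Work in Z/11Z: reduce every sum a + b modulo 11.
Enumerate all 16 pairs:
a = 4: 4+0=4, 4+3=7, 4+4=8, 4+7=0
a = 6: 6+0=6, 6+3=9, 6+4=10, 6+7=2
a = 8: 8+0=8, 8+3=0, 8+4=1, 8+7=4
a = 10: 10+0=10, 10+3=2, 10+4=3, 10+7=6
Distinct residues collected: {0, 1, 2, 3, 4, 6, 7, 8, 9, 10}
|A + B| = 10 (out of 11 total residues).

A + B = {0, 1, 2, 3, 4, 6, 7, 8, 9, 10}


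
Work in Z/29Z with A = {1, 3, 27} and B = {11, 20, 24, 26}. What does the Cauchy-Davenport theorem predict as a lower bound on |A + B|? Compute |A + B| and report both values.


Cauchy-Davenport: |A + B| ≥ min(p, |A| + |B| - 1) for A, B nonempty in Z/pZ.
|A| = 3, |B| = 4, p = 29.
CD lower bound = min(29, 3 + 4 - 1) = min(29, 6) = 6.
Compute A + B mod 29 directly:
a = 1: 1+11=12, 1+20=21, 1+24=25, 1+26=27
a = 3: 3+11=14, 3+20=23, 3+24=27, 3+26=0
a = 27: 27+11=9, 27+20=18, 27+24=22, 27+26=24
A + B = {0, 9, 12, 14, 18, 21, 22, 23, 24, 25, 27}, so |A + B| = 11.
Verify: 11 ≥ 6? Yes ✓.

CD lower bound = 6, actual |A + B| = 11.


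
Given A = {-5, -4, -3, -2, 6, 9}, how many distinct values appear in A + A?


A + A = {a + a' : a, a' ∈ A}; |A| = 6.
General bounds: 2|A| - 1 ≤ |A + A| ≤ |A|(|A|+1)/2, i.e. 11 ≤ |A + A| ≤ 21.
Lower bound 2|A|-1 is attained iff A is an arithmetic progression.
Enumerate sums a + a' for a ≤ a' (symmetric, so this suffices):
a = -5: -5+-5=-10, -5+-4=-9, -5+-3=-8, -5+-2=-7, -5+6=1, -5+9=4
a = -4: -4+-4=-8, -4+-3=-7, -4+-2=-6, -4+6=2, -4+9=5
a = -3: -3+-3=-6, -3+-2=-5, -3+6=3, -3+9=6
a = -2: -2+-2=-4, -2+6=4, -2+9=7
a = 6: 6+6=12, 6+9=15
a = 9: 9+9=18
Distinct sums: {-10, -9, -8, -7, -6, -5, -4, 1, 2, 3, 4, 5, 6, 7, 12, 15, 18}
|A + A| = 17

|A + A| = 17


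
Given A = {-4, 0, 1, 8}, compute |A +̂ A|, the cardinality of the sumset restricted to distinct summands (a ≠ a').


Restricted sumset: A +̂ A = {a + a' : a ∈ A, a' ∈ A, a ≠ a'}.
Equivalently, take A + A and drop any sum 2a that is achievable ONLY as a + a for a ∈ A (i.e. sums representable only with equal summands).
Enumerate pairs (a, a') with a < a' (symmetric, so each unordered pair gives one sum; this covers all a ≠ a'):
  -4 + 0 = -4
  -4 + 1 = -3
  -4 + 8 = 4
  0 + 1 = 1
  0 + 8 = 8
  1 + 8 = 9
Collected distinct sums: {-4, -3, 1, 4, 8, 9}
|A +̂ A| = 6
(Reference bound: |A +̂ A| ≥ 2|A| - 3 for |A| ≥ 2, with |A| = 4 giving ≥ 5.)

|A +̂ A| = 6


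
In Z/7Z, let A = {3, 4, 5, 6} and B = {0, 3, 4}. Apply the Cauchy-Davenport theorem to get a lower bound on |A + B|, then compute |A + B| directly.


Cauchy-Davenport: |A + B| ≥ min(p, |A| + |B| - 1) for A, B nonempty in Z/pZ.
|A| = 4, |B| = 3, p = 7.
CD lower bound = min(7, 4 + 3 - 1) = min(7, 6) = 6.
Compute A + B mod 7 directly:
a = 3: 3+0=3, 3+3=6, 3+4=0
a = 4: 4+0=4, 4+3=0, 4+4=1
a = 5: 5+0=5, 5+3=1, 5+4=2
a = 6: 6+0=6, 6+3=2, 6+4=3
A + B = {0, 1, 2, 3, 4, 5, 6}, so |A + B| = 7.
Verify: 7 ≥ 6? Yes ✓.

CD lower bound = 6, actual |A + B| = 7.


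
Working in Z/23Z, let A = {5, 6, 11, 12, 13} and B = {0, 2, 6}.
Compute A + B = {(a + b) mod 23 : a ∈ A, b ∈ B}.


Work in Z/23Z: reduce every sum a + b modulo 23.
Enumerate all 15 pairs:
a = 5: 5+0=5, 5+2=7, 5+6=11
a = 6: 6+0=6, 6+2=8, 6+6=12
a = 11: 11+0=11, 11+2=13, 11+6=17
a = 12: 12+0=12, 12+2=14, 12+6=18
a = 13: 13+0=13, 13+2=15, 13+6=19
Distinct residues collected: {5, 6, 7, 8, 11, 12, 13, 14, 15, 17, 18, 19}
|A + B| = 12 (out of 23 total residues).

A + B = {5, 6, 7, 8, 11, 12, 13, 14, 15, 17, 18, 19}


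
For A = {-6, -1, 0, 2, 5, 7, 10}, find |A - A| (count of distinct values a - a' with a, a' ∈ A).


A - A = {a - a' : a, a' ∈ A}; |A| = 7.
Bounds: 2|A|-1 ≤ |A - A| ≤ |A|² - |A| + 1, i.e. 13 ≤ |A - A| ≤ 43.
Note: 0 ∈ A - A always (from a - a). The set is symmetric: if d ∈ A - A then -d ∈ A - A.
Enumerate nonzero differences d = a - a' with a > a' (then include -d):
Positive differences: {1, 2, 3, 5, 6, 7, 8, 10, 11, 13, 16}
Full difference set: {0} ∪ (positive diffs) ∪ (negative diffs).
|A - A| = 1 + 2·11 = 23 (matches direct enumeration: 23).

|A - A| = 23


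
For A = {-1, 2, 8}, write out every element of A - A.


A - A = {a - a' : a, a' ∈ A}.
Compute a - a' for each ordered pair (a, a'):
a = -1: -1--1=0, -1-2=-3, -1-8=-9
a = 2: 2--1=3, 2-2=0, 2-8=-6
a = 8: 8--1=9, 8-2=6, 8-8=0
Collecting distinct values (and noting 0 appears from a-a):
A - A = {-9, -6, -3, 0, 3, 6, 9}
|A - A| = 7

A - A = {-9, -6, -3, 0, 3, 6, 9}


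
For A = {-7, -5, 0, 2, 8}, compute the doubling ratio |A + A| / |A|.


|A| = 5.
Compute A + A by enumerating all 25 pairs.
A + A = {-14, -12, -10, -7, -5, -3, 0, 1, 2, 3, 4, 8, 10, 16}, so |A + A| = 14.
K = |A + A| / |A| = 14/5 (already in lowest terms) ≈ 2.8000.
Reference: AP of size 5 gives K = 9/5 ≈ 1.8000; a fully generic set of size 5 gives K ≈ 3.0000.

|A| = 5, |A + A| = 14, K = 14/5.


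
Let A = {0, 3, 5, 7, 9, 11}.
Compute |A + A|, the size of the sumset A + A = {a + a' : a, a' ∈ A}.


A + A = {a + a' : a, a' ∈ A}; |A| = 6.
General bounds: 2|A| - 1 ≤ |A + A| ≤ |A|(|A|+1)/2, i.e. 11 ≤ |A + A| ≤ 21.
Lower bound 2|A|-1 is attained iff A is an arithmetic progression.
Enumerate sums a + a' for a ≤ a' (symmetric, so this suffices):
a = 0: 0+0=0, 0+3=3, 0+5=5, 0+7=7, 0+9=9, 0+11=11
a = 3: 3+3=6, 3+5=8, 3+7=10, 3+9=12, 3+11=14
a = 5: 5+5=10, 5+7=12, 5+9=14, 5+11=16
a = 7: 7+7=14, 7+9=16, 7+11=18
a = 9: 9+9=18, 9+11=20
a = 11: 11+11=22
Distinct sums: {0, 3, 5, 6, 7, 8, 9, 10, 11, 12, 14, 16, 18, 20, 22}
|A + A| = 15

|A + A| = 15


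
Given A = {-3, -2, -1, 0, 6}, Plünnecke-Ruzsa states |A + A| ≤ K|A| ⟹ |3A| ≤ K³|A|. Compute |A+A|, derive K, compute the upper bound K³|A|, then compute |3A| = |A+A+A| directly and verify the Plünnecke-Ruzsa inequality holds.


|A| = 5.
Step 1: Compute A + A by enumerating all 25 pairs.
A + A = {-6, -5, -4, -3, -2, -1, 0, 3, 4, 5, 6, 12}, so |A + A| = 12.
Step 2: Doubling constant K = |A + A|/|A| = 12/5 = 12/5 ≈ 2.4000.
Step 3: Plünnecke-Ruzsa gives |3A| ≤ K³·|A| = (2.4000)³ · 5 ≈ 69.1200.
Step 4: Compute 3A = A + A + A directly by enumerating all triples (a,b,c) ∈ A³; |3A| = 21.
Step 5: Check 21 ≤ 69.1200? Yes ✓.

K = 12/5, Plünnecke-Ruzsa bound K³|A| ≈ 69.1200, |3A| = 21, inequality holds.


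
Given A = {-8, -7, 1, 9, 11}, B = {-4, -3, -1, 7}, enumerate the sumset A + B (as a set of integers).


A + B = {a + b : a ∈ A, b ∈ B}.
Enumerate all |A|·|B| = 5·4 = 20 pairs (a, b) and collect distinct sums.
a = -8: -8+-4=-12, -8+-3=-11, -8+-1=-9, -8+7=-1
a = -7: -7+-4=-11, -7+-3=-10, -7+-1=-8, -7+7=0
a = 1: 1+-4=-3, 1+-3=-2, 1+-1=0, 1+7=8
a = 9: 9+-4=5, 9+-3=6, 9+-1=8, 9+7=16
a = 11: 11+-4=7, 11+-3=8, 11+-1=10, 11+7=18
Collecting distinct sums: A + B = {-12, -11, -10, -9, -8, -3, -2, -1, 0, 5, 6, 7, 8, 10, 16, 18}
|A + B| = 16

A + B = {-12, -11, -10, -9, -8, -3, -2, -1, 0, 5, 6, 7, 8, 10, 16, 18}


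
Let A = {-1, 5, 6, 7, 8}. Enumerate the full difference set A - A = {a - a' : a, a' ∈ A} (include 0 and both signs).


A - A = {a - a' : a, a' ∈ A}.
Compute a - a' for each ordered pair (a, a'):
a = -1: -1--1=0, -1-5=-6, -1-6=-7, -1-7=-8, -1-8=-9
a = 5: 5--1=6, 5-5=0, 5-6=-1, 5-7=-2, 5-8=-3
a = 6: 6--1=7, 6-5=1, 6-6=0, 6-7=-1, 6-8=-2
a = 7: 7--1=8, 7-5=2, 7-6=1, 7-7=0, 7-8=-1
a = 8: 8--1=9, 8-5=3, 8-6=2, 8-7=1, 8-8=0
Collecting distinct values (and noting 0 appears from a-a):
A - A = {-9, -8, -7, -6, -3, -2, -1, 0, 1, 2, 3, 6, 7, 8, 9}
|A - A| = 15

A - A = {-9, -8, -7, -6, -3, -2, -1, 0, 1, 2, 3, 6, 7, 8, 9}


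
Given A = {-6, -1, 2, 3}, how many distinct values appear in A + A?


A + A = {a + a' : a, a' ∈ A}; |A| = 4.
General bounds: 2|A| - 1 ≤ |A + A| ≤ |A|(|A|+1)/2, i.e. 7 ≤ |A + A| ≤ 10.
Lower bound 2|A|-1 is attained iff A is an arithmetic progression.
Enumerate sums a + a' for a ≤ a' (symmetric, so this suffices):
a = -6: -6+-6=-12, -6+-1=-7, -6+2=-4, -6+3=-3
a = -1: -1+-1=-2, -1+2=1, -1+3=2
a = 2: 2+2=4, 2+3=5
a = 3: 3+3=6
Distinct sums: {-12, -7, -4, -3, -2, 1, 2, 4, 5, 6}
|A + A| = 10

|A + A| = 10


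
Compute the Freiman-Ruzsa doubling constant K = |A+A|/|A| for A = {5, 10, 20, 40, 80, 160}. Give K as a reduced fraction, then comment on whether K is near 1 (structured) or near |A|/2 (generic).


|A| = 6.
Compute A + A by enumerating all 36 pairs.
A + A = {10, 15, 20, 25, 30, 40, 45, 50, 60, 80, 85, 90, 100, 120, 160, 165, 170, 180, 200, 240, 320}, so |A + A| = 21.
K = |A + A| / |A| = 21/6 = 7/2 ≈ 3.5000.
Reference: AP of size 6 gives K = 11/6 ≈ 1.8333; a fully generic set of size 6 gives K ≈ 3.5000.

|A| = 6, |A + A| = 21, K = 21/6 = 7/2.


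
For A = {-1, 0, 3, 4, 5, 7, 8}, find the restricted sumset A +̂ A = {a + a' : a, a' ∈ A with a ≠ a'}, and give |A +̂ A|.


Restricted sumset: A +̂ A = {a + a' : a ∈ A, a' ∈ A, a ≠ a'}.
Equivalently, take A + A and drop any sum 2a that is achievable ONLY as a + a for a ∈ A (i.e. sums representable only with equal summands).
Enumerate pairs (a, a') with a < a' (symmetric, so each unordered pair gives one sum; this covers all a ≠ a'):
  -1 + 0 = -1
  -1 + 3 = 2
  -1 + 4 = 3
  -1 + 5 = 4
  -1 + 7 = 6
  -1 + 8 = 7
  0 + 3 = 3
  0 + 4 = 4
  0 + 5 = 5
  0 + 7 = 7
  0 + 8 = 8
  3 + 4 = 7
  3 + 5 = 8
  3 + 7 = 10
  3 + 8 = 11
  4 + 5 = 9
  4 + 7 = 11
  4 + 8 = 12
  5 + 7 = 12
  5 + 8 = 13
  7 + 8 = 15
Collected distinct sums: {-1, 2, 3, 4, 5, 6, 7, 8, 9, 10, 11, 12, 13, 15}
|A +̂ A| = 14
(Reference bound: |A +̂ A| ≥ 2|A| - 3 for |A| ≥ 2, with |A| = 7 giving ≥ 11.)

|A +̂ A| = 14


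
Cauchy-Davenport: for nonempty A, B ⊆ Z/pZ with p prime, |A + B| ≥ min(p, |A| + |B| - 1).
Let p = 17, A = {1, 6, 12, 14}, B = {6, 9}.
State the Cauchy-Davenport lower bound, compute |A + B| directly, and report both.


Cauchy-Davenport: |A + B| ≥ min(p, |A| + |B| - 1) for A, B nonempty in Z/pZ.
|A| = 4, |B| = 2, p = 17.
CD lower bound = min(17, 4 + 2 - 1) = min(17, 5) = 5.
Compute A + B mod 17 directly:
a = 1: 1+6=7, 1+9=10
a = 6: 6+6=12, 6+9=15
a = 12: 12+6=1, 12+9=4
a = 14: 14+6=3, 14+9=6
A + B = {1, 3, 4, 6, 7, 10, 12, 15}, so |A + B| = 8.
Verify: 8 ≥ 5? Yes ✓.

CD lower bound = 5, actual |A + B| = 8.


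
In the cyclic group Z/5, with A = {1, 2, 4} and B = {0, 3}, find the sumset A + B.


Work in Z/5Z: reduce every sum a + b modulo 5.
Enumerate all 6 pairs:
a = 1: 1+0=1, 1+3=4
a = 2: 2+0=2, 2+3=0
a = 4: 4+0=4, 4+3=2
Distinct residues collected: {0, 1, 2, 4}
|A + B| = 4 (out of 5 total residues).

A + B = {0, 1, 2, 4}


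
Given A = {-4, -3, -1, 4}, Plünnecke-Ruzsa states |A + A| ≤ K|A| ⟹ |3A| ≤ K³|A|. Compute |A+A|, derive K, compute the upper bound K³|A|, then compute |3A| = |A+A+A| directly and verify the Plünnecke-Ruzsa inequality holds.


|A| = 4.
Step 1: Compute A + A by enumerating all 16 pairs.
A + A = {-8, -7, -6, -5, -4, -2, 0, 1, 3, 8}, so |A + A| = 10.
Step 2: Doubling constant K = |A + A|/|A| = 10/4 = 10/4 ≈ 2.5000.
Step 3: Plünnecke-Ruzsa gives |3A| ≤ K³·|A| = (2.5000)³ · 4 ≈ 62.5000.
Step 4: Compute 3A = A + A + A directly by enumerating all triples (a,b,c) ∈ A³; |3A| = 18.
Step 5: Check 18 ≤ 62.5000? Yes ✓.

K = 10/4, Plünnecke-Ruzsa bound K³|A| ≈ 62.5000, |3A| = 18, inequality holds.


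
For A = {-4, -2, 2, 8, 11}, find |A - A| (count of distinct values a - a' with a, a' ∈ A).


A - A = {a - a' : a, a' ∈ A}; |A| = 5.
Bounds: 2|A|-1 ≤ |A - A| ≤ |A|² - |A| + 1, i.e. 9 ≤ |A - A| ≤ 21.
Note: 0 ∈ A - A always (from a - a). The set is symmetric: if d ∈ A - A then -d ∈ A - A.
Enumerate nonzero differences d = a - a' with a > a' (then include -d):
Positive differences: {2, 3, 4, 6, 9, 10, 12, 13, 15}
Full difference set: {0} ∪ (positive diffs) ∪ (negative diffs).
|A - A| = 1 + 2·9 = 19 (matches direct enumeration: 19).

|A - A| = 19


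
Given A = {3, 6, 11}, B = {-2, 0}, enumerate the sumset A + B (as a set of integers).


A + B = {a + b : a ∈ A, b ∈ B}.
Enumerate all |A|·|B| = 3·2 = 6 pairs (a, b) and collect distinct sums.
a = 3: 3+-2=1, 3+0=3
a = 6: 6+-2=4, 6+0=6
a = 11: 11+-2=9, 11+0=11
Collecting distinct sums: A + B = {1, 3, 4, 6, 9, 11}
|A + B| = 6

A + B = {1, 3, 4, 6, 9, 11}


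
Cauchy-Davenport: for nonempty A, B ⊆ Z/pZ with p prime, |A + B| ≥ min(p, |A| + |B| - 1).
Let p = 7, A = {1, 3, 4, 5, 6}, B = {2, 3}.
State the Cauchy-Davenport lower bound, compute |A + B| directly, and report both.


Cauchy-Davenport: |A + B| ≥ min(p, |A| + |B| - 1) for A, B nonempty in Z/pZ.
|A| = 5, |B| = 2, p = 7.
CD lower bound = min(7, 5 + 2 - 1) = min(7, 6) = 6.
Compute A + B mod 7 directly:
a = 1: 1+2=3, 1+3=4
a = 3: 3+2=5, 3+3=6
a = 4: 4+2=6, 4+3=0
a = 5: 5+2=0, 5+3=1
a = 6: 6+2=1, 6+3=2
A + B = {0, 1, 2, 3, 4, 5, 6}, so |A + B| = 7.
Verify: 7 ≥ 6? Yes ✓.

CD lower bound = 6, actual |A + B| = 7.


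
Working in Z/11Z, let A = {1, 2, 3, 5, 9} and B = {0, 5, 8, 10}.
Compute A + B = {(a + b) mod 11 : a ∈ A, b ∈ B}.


Work in Z/11Z: reduce every sum a + b modulo 11.
Enumerate all 20 pairs:
a = 1: 1+0=1, 1+5=6, 1+8=9, 1+10=0
a = 2: 2+0=2, 2+5=7, 2+8=10, 2+10=1
a = 3: 3+0=3, 3+5=8, 3+8=0, 3+10=2
a = 5: 5+0=5, 5+5=10, 5+8=2, 5+10=4
a = 9: 9+0=9, 9+5=3, 9+8=6, 9+10=8
Distinct residues collected: {0, 1, 2, 3, 4, 5, 6, 7, 8, 9, 10}
|A + B| = 11 (out of 11 total residues).

A + B = {0, 1, 2, 3, 4, 5, 6, 7, 8, 9, 10}


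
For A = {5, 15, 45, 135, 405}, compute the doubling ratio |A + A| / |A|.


|A| = 5.
Compute A + A by enumerating all 25 pairs.
A + A = {10, 20, 30, 50, 60, 90, 140, 150, 180, 270, 410, 420, 450, 540, 810}, so |A + A| = 15.
K = |A + A| / |A| = 15/5 = 3/1 ≈ 3.0000.
Reference: AP of size 5 gives K = 9/5 ≈ 1.8000; a fully generic set of size 5 gives K ≈ 3.0000.

|A| = 5, |A + A| = 15, K = 15/5 = 3/1.


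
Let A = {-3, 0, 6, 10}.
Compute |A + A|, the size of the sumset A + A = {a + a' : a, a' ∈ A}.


A + A = {a + a' : a, a' ∈ A}; |A| = 4.
General bounds: 2|A| - 1 ≤ |A + A| ≤ |A|(|A|+1)/2, i.e. 7 ≤ |A + A| ≤ 10.
Lower bound 2|A|-1 is attained iff A is an arithmetic progression.
Enumerate sums a + a' for a ≤ a' (symmetric, so this suffices):
a = -3: -3+-3=-6, -3+0=-3, -3+6=3, -3+10=7
a = 0: 0+0=0, 0+6=6, 0+10=10
a = 6: 6+6=12, 6+10=16
a = 10: 10+10=20
Distinct sums: {-6, -3, 0, 3, 6, 7, 10, 12, 16, 20}
|A + A| = 10

|A + A| = 10


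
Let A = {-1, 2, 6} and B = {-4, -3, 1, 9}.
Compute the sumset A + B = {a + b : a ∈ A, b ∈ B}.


A + B = {a + b : a ∈ A, b ∈ B}.
Enumerate all |A|·|B| = 3·4 = 12 pairs (a, b) and collect distinct sums.
a = -1: -1+-4=-5, -1+-3=-4, -1+1=0, -1+9=8
a = 2: 2+-4=-2, 2+-3=-1, 2+1=3, 2+9=11
a = 6: 6+-4=2, 6+-3=3, 6+1=7, 6+9=15
Collecting distinct sums: A + B = {-5, -4, -2, -1, 0, 2, 3, 7, 8, 11, 15}
|A + B| = 11

A + B = {-5, -4, -2, -1, 0, 2, 3, 7, 8, 11, 15}


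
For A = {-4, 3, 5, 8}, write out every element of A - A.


A - A = {a - a' : a, a' ∈ A}.
Compute a - a' for each ordered pair (a, a'):
a = -4: -4--4=0, -4-3=-7, -4-5=-9, -4-8=-12
a = 3: 3--4=7, 3-3=0, 3-5=-2, 3-8=-5
a = 5: 5--4=9, 5-3=2, 5-5=0, 5-8=-3
a = 8: 8--4=12, 8-3=5, 8-5=3, 8-8=0
Collecting distinct values (and noting 0 appears from a-a):
A - A = {-12, -9, -7, -5, -3, -2, 0, 2, 3, 5, 7, 9, 12}
|A - A| = 13

A - A = {-12, -9, -7, -5, -3, -2, 0, 2, 3, 5, 7, 9, 12}
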